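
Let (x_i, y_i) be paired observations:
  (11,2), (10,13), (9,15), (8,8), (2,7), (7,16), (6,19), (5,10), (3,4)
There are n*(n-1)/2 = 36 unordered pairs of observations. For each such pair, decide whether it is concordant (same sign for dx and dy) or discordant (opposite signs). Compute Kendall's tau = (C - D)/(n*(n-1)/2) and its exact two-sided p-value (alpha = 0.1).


Step 1: Enumerate the 36 unordered pairs (i,j) with i<j and classify each by sign(x_j-x_i) * sign(y_j-y_i).
  (1,2):dx=-1,dy=+11->D; (1,3):dx=-2,dy=+13->D; (1,4):dx=-3,dy=+6->D; (1,5):dx=-9,dy=+5->D
  (1,6):dx=-4,dy=+14->D; (1,7):dx=-5,dy=+17->D; (1,8):dx=-6,dy=+8->D; (1,9):dx=-8,dy=+2->D
  (2,3):dx=-1,dy=+2->D; (2,4):dx=-2,dy=-5->C; (2,5):dx=-8,dy=-6->C; (2,6):dx=-3,dy=+3->D
  (2,7):dx=-4,dy=+6->D; (2,8):dx=-5,dy=-3->C; (2,9):dx=-7,dy=-9->C; (3,4):dx=-1,dy=-7->C
  (3,5):dx=-7,dy=-8->C; (3,6):dx=-2,dy=+1->D; (3,7):dx=-3,dy=+4->D; (3,8):dx=-4,dy=-5->C
  (3,9):dx=-6,dy=-11->C; (4,5):dx=-6,dy=-1->C; (4,6):dx=-1,dy=+8->D; (4,7):dx=-2,dy=+11->D
  (4,8):dx=-3,dy=+2->D; (4,9):dx=-5,dy=-4->C; (5,6):dx=+5,dy=+9->C; (5,7):dx=+4,dy=+12->C
  (5,8):dx=+3,dy=+3->C; (5,9):dx=+1,dy=-3->D; (6,7):dx=-1,dy=+3->D; (6,8):dx=-2,dy=-6->C
  (6,9):dx=-4,dy=-12->C; (7,8):dx=-1,dy=-9->C; (7,9):dx=-3,dy=-15->C; (8,9):dx=-2,dy=-6->C
Step 2: C = 18, D = 18, total pairs = 36.
Step 3: tau = (C - D)/(n(n-1)/2) = (18 - 18)/36 = 0.000000.
Step 4: Exact two-sided p-value (enumerate n! = 362880 permutations of y under H0): p = 1.000000.
Step 5: alpha = 0.1. fail to reject H0.

tau_b = 0.0000 (C=18, D=18), p = 1.000000, fail to reject H0.


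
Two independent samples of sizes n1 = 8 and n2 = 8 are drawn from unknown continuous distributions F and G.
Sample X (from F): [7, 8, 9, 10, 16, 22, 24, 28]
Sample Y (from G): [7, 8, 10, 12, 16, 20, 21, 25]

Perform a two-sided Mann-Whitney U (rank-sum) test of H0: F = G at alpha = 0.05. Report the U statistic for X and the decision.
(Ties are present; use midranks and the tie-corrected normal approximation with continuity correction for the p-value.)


Step 1: Combine and sort all 16 observations; assign midranks.
sorted (value, group): (7,X), (7,Y), (8,X), (8,Y), (9,X), (10,X), (10,Y), (12,Y), (16,X), (16,Y), (20,Y), (21,Y), (22,X), (24,X), (25,Y), (28,X)
ranks: 7->1.5, 7->1.5, 8->3.5, 8->3.5, 9->5, 10->6.5, 10->6.5, 12->8, 16->9.5, 16->9.5, 20->11, 21->12, 22->13, 24->14, 25->15, 28->16
Step 2: Rank sum for X: R1 = 1.5 + 3.5 + 5 + 6.5 + 9.5 + 13 + 14 + 16 = 69.
Step 3: U_X = R1 - n1(n1+1)/2 = 69 - 8*9/2 = 69 - 36 = 33.
       U_Y = n1*n2 - U_X = 64 - 33 = 31.
Step 4: Ties are present, so use the tie-corrected normal approximation (with continuity correction) for the p-value.
Step 5: p-value = 0.957998; compare to alpha = 0.05. fail to reject H0.

U_X = 33, p = 0.957998, fail to reject H0 at alpha = 0.05.


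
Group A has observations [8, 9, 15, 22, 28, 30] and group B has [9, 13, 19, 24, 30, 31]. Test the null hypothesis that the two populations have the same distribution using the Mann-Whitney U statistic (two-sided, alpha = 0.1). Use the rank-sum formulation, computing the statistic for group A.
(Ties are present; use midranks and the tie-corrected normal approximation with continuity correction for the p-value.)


Step 1: Combine and sort all 12 observations; assign midranks.
sorted (value, group): (8,X), (9,X), (9,Y), (13,Y), (15,X), (19,Y), (22,X), (24,Y), (28,X), (30,X), (30,Y), (31,Y)
ranks: 8->1, 9->2.5, 9->2.5, 13->4, 15->5, 19->6, 22->7, 24->8, 28->9, 30->10.5, 30->10.5, 31->12
Step 2: Rank sum for X: R1 = 1 + 2.5 + 5 + 7 + 9 + 10.5 = 35.
Step 3: U_X = R1 - n1(n1+1)/2 = 35 - 6*7/2 = 35 - 21 = 14.
       U_Y = n1*n2 - U_X = 36 - 14 = 22.
Step 4: Ties are present, so use the tie-corrected normal approximation (with continuity correction) for the p-value.
Step 5: p-value = 0.573831; compare to alpha = 0.1. fail to reject H0.

U_X = 14, p = 0.573831, fail to reject H0 at alpha = 0.1.


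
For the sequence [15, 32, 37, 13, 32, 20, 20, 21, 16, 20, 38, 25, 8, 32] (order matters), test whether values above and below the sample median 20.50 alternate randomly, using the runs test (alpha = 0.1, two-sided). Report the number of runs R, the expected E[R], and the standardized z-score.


Step 1: Compute median = 20.50; label A = above, B = below.
Labels in order: BAABABBABBAABA  (n_A = 7, n_B = 7)
Step 2: Count runs R = 10.
Step 3: Under H0 (random ordering), E[R] = 2*n_A*n_B/(n_A+n_B) + 1 = 2*7*7/14 + 1 = 8.0000.
        Var[R] = 2*n_A*n_B*(2*n_A*n_B - n_A - n_B) / ((n_A+n_B)^2 * (n_A+n_B-1)) = 8232/2548 = 3.2308.
        SD[R] = 1.7974.
Step 4: Continuity-corrected z = (R - 0.5 - E[R]) / SD[R] = (10 - 0.5 - 8.0000) / 1.7974 = 0.8345.
Step 5: Two-sided p-value via normal approximation = 2*(1 - Phi(|z|)) = 0.403986.
Step 6: alpha = 0.1. fail to reject H0.

R = 10, z = 0.8345, p = 0.403986, fail to reject H0.


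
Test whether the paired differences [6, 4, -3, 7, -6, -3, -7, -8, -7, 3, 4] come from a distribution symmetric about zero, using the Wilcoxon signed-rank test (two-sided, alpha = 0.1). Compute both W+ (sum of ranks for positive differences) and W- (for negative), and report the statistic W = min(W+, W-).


Step 1: Drop any zero differences (none here) and take |d_i|.
|d| = [6, 4, 3, 7, 6, 3, 7, 8, 7, 3, 4]
Step 2: Midrank |d_i| (ties get averaged ranks).
ranks: |6|->6.5, |4|->4.5, |3|->2, |7|->9, |6|->6.5, |3|->2, |7|->9, |8|->11, |7|->9, |3|->2, |4|->4.5
Step 3: Attach original signs; sum ranks with positive sign and with negative sign.
W+ = 6.5 + 4.5 + 9 + 2 + 4.5 = 26.5
W- = 2 + 6.5 + 2 + 9 + 11 + 9 = 39.5
(Check: W+ + W- = 66 should equal n(n+1)/2 = 66.)
Step 4: Test statistic W = min(W+, W-) = 26.5.
Step 5: Ties in |d|, so use the tie-corrected normal approximation.
        E[W] = n(n+1)/4 = 11*12/4 = 33.
        Tie groups: |d|=3 (t=3), |d|=4 (t=2), |d|=6 (t=2), |d|=7 (t=3); sum(t^3 - t) = 60.
        Var[W] = n(n+1)(2n+1)/24 - sum(t^3-t)/48 = 3036/24 - 60/48 = 125.25.
        z = (W - E[W]) / sqrt(Var[W]) = (26.5 - 33) / 11.1915 = -0.5808.
        Two-sided p = 2*Phi(z) = 0.561377.
Step 6: alpha = 0.1. fail to reject H0.

W+ = 26.5, W- = 39.5, W = min = 26.5, p = 0.561377, fail to reject H0.


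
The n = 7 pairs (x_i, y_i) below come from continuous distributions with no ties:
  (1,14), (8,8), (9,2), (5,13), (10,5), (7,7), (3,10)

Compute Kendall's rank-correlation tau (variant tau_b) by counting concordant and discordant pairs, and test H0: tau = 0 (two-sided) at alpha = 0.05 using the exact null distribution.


Step 1: Enumerate the 21 unordered pairs (i,j) with i<j and classify each by sign(x_j-x_i) * sign(y_j-y_i).
  (1,2):dx=+7,dy=-6->D; (1,3):dx=+8,dy=-12->D; (1,4):dx=+4,dy=-1->D; (1,5):dx=+9,dy=-9->D
  (1,6):dx=+6,dy=-7->D; (1,7):dx=+2,dy=-4->D; (2,3):dx=+1,dy=-6->D; (2,4):dx=-3,dy=+5->D
  (2,5):dx=+2,dy=-3->D; (2,6):dx=-1,dy=-1->C; (2,7):dx=-5,dy=+2->D; (3,4):dx=-4,dy=+11->D
  (3,5):dx=+1,dy=+3->C; (3,6):dx=-2,dy=+5->D; (3,7):dx=-6,dy=+8->D; (4,5):dx=+5,dy=-8->D
  (4,6):dx=+2,dy=-6->D; (4,7):dx=-2,dy=-3->C; (5,6):dx=-3,dy=+2->D; (5,7):dx=-7,dy=+5->D
  (6,7):dx=-4,dy=+3->D
Step 2: C = 3, D = 18, total pairs = 21.
Step 3: tau = (C - D)/(n(n-1)/2) = (3 - 18)/21 = -0.714286.
Step 4: Exact two-sided p-value (enumerate n! = 5040 permutations of y under H0): p = 0.030159.
Step 5: alpha = 0.05. reject H0.

tau_b = -0.7143 (C=3, D=18), p = 0.030159, reject H0.


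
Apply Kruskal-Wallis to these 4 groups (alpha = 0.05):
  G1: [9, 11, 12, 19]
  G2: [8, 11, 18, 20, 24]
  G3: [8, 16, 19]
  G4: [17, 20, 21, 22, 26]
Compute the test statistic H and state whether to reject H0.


Step 1: Combine all N = 17 observations and assign midranks.
sorted (value, group, rank): (8,G2,1.5), (8,G3,1.5), (9,G1,3), (11,G1,4.5), (11,G2,4.5), (12,G1,6), (16,G3,7), (17,G4,8), (18,G2,9), (19,G1,10.5), (19,G3,10.5), (20,G2,12.5), (20,G4,12.5), (21,G4,14), (22,G4,15), (24,G2,16), (26,G4,17)
Step 2: Sum ranks within each group.
R_1 = 24 (n_1 = 4)
R_2 = 43.5 (n_2 = 5)
R_3 = 19 (n_3 = 3)
R_4 = 66.5 (n_4 = 5)
Step 3: H = 12/(N(N+1)) * sum(R_i^2/n_i) - 3(N+1)
     = 12/(17*18) * (24^2/4 + 43.5^2/5 + 19^2/3 + 66.5^2/5) - 3*18
     = 0.039216 * 1527.23 - 54
     = 5.891503.
Step 4: Ties present; correction factor C = 1 - 24/(17^3 - 17) = 0.995098. Corrected H = 5.891503 / 0.995098 = 5.920525.
Step 5: Under H0, H ~ chi^2(3); p-value = 0.115542.
Step 6: alpha = 0.05. fail to reject H0.

H = 5.9205, df = 3, p = 0.115542, fail to reject H0.


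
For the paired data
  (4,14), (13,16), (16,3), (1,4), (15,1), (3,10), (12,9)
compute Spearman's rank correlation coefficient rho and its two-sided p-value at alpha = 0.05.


Step 1: Rank x and y separately (midranks; no ties here).
rank(x): 4->3, 13->5, 16->7, 1->1, 15->6, 3->2, 12->4
rank(y): 14->6, 16->7, 3->2, 4->3, 1->1, 10->5, 9->4
Step 2: d_i = R_x(i) - R_y(i); compute d_i^2.
  (3-6)^2=9, (5-7)^2=4, (7-2)^2=25, (1-3)^2=4, (6-1)^2=25, (2-5)^2=9, (4-4)^2=0
sum(d^2) = 76.
Step 3: rho = 1 - 6*76 / (7*(7^2 - 1)) = 1 - 456/336 = -0.357143.
Step 4: Under H0, t = rho * sqrt((n-2)/(1-rho^2)) = -0.8550 ~ t(5).
Step 5: Two-sided p-value from the t-distribution with 5 df = 0.431611.
Step 6: alpha = 0.05. fail to reject H0.

rho = -0.3571, p = 0.431611, fail to reject H0 at alpha = 0.05.


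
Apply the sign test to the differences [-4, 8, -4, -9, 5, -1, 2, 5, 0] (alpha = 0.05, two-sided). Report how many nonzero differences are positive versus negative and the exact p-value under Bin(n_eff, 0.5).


Step 1: Discard zero differences. Original n = 9; n_eff = number of nonzero differences = 8.
Nonzero differences (with sign): -4, +8, -4, -9, +5, -1, +2, +5
Step 2: Count signs: positive = 4, negative = 4.
Step 3: Under H0: P(positive) = 0.5, so the number of positives S ~ Bin(8, 0.5).
Step 4: Two-sided exact p-value = sum of Bin(8,0.5) probabilities at or below the observed probability = 1.000000.
Step 5: alpha = 0.05. fail to reject H0.

n_eff = 8, pos = 4, neg = 4, p = 1.000000, fail to reject H0.


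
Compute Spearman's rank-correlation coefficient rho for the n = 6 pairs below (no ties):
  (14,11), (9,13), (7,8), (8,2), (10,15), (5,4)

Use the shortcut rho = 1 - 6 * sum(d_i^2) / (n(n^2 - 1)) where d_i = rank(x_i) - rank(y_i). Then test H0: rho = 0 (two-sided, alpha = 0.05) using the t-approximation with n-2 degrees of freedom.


Step 1: Rank x and y separately (midranks; no ties here).
rank(x): 14->6, 9->4, 7->2, 8->3, 10->5, 5->1
rank(y): 11->4, 13->5, 8->3, 2->1, 15->6, 4->2
Step 2: d_i = R_x(i) - R_y(i); compute d_i^2.
  (6-4)^2=4, (4-5)^2=1, (2-3)^2=1, (3-1)^2=4, (5-6)^2=1, (1-2)^2=1
sum(d^2) = 12.
Step 3: rho = 1 - 6*12 / (6*(6^2 - 1)) = 1 - 72/210 = 0.657143.
Step 4: Under H0, t = rho * sqrt((n-2)/(1-rho^2)) = 1.7436 ~ t(4).
Step 5: Two-sided p-value from the t-distribution with 4 df = 0.156175.
Step 6: alpha = 0.05. fail to reject H0.

rho = 0.6571, p = 0.156175, fail to reject H0 at alpha = 0.05.


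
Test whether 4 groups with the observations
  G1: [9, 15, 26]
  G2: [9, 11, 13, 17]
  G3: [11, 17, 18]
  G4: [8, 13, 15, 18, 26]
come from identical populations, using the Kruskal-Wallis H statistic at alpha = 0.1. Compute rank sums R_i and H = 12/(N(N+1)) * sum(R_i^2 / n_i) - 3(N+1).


Step 1: Combine all N = 15 observations and assign midranks.
sorted (value, group, rank): (8,G4,1), (9,G1,2.5), (9,G2,2.5), (11,G2,4.5), (11,G3,4.5), (13,G2,6.5), (13,G4,6.5), (15,G1,8.5), (15,G4,8.5), (17,G2,10.5), (17,G3,10.5), (18,G3,12.5), (18,G4,12.5), (26,G1,14.5), (26,G4,14.5)
Step 2: Sum ranks within each group.
R_1 = 25.5 (n_1 = 3)
R_2 = 24 (n_2 = 4)
R_3 = 27.5 (n_3 = 3)
R_4 = 43 (n_4 = 5)
Step 3: H = 12/(N(N+1)) * sum(R_i^2/n_i) - 3(N+1)
     = 12/(15*16) * (25.5^2/3 + 24^2/4 + 27.5^2/3 + 43^2/5) - 3*16
     = 0.050000 * 982.633 - 48
     = 1.131667.
Step 4: Ties present; correction factor C = 1 - 42/(15^3 - 15) = 0.987500. Corrected H = 1.131667 / 0.987500 = 1.145992.
Step 5: Under H0, H ~ chi^2(3); p-value = 0.765985.
Step 6: alpha = 0.1. fail to reject H0.

H = 1.1460, df = 3, p = 0.765985, fail to reject H0.


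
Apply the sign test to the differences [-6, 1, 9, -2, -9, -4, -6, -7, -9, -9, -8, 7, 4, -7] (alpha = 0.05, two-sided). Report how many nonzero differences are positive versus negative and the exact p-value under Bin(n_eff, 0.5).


Step 1: Discard zero differences. Original n = 14; n_eff = number of nonzero differences = 14.
Nonzero differences (with sign): -6, +1, +9, -2, -9, -4, -6, -7, -9, -9, -8, +7, +4, -7
Step 2: Count signs: positive = 4, negative = 10.
Step 3: Under H0: P(positive) = 0.5, so the number of positives S ~ Bin(14, 0.5).
Step 4: Two-sided exact p-value = sum of Bin(14,0.5) probabilities at or below the observed probability = 0.179565.
Step 5: alpha = 0.05. fail to reject H0.

n_eff = 14, pos = 4, neg = 10, p = 0.179565, fail to reject H0.


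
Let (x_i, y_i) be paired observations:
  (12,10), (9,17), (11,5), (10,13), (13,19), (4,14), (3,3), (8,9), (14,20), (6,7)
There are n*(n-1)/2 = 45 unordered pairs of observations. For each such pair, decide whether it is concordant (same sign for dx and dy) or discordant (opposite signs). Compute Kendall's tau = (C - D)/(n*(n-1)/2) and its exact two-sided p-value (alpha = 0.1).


Step 1: Enumerate the 45 unordered pairs (i,j) with i<j and classify each by sign(x_j-x_i) * sign(y_j-y_i).
  (1,2):dx=-3,dy=+7->D; (1,3):dx=-1,dy=-5->C; (1,4):dx=-2,dy=+3->D; (1,5):dx=+1,dy=+9->C
  (1,6):dx=-8,dy=+4->D; (1,7):dx=-9,dy=-7->C; (1,8):dx=-4,dy=-1->C; (1,9):dx=+2,dy=+10->C
  (1,10):dx=-6,dy=-3->C; (2,3):dx=+2,dy=-12->D; (2,4):dx=+1,dy=-4->D; (2,5):dx=+4,dy=+2->C
  (2,6):dx=-5,dy=-3->C; (2,7):dx=-6,dy=-14->C; (2,8):dx=-1,dy=-8->C; (2,9):dx=+5,dy=+3->C
  (2,10):dx=-3,dy=-10->C; (3,4):dx=-1,dy=+8->D; (3,5):dx=+2,dy=+14->C; (3,6):dx=-7,dy=+9->D
  (3,7):dx=-8,dy=-2->C; (3,8):dx=-3,dy=+4->D; (3,9):dx=+3,dy=+15->C; (3,10):dx=-5,dy=+2->D
  (4,5):dx=+3,dy=+6->C; (4,6):dx=-6,dy=+1->D; (4,7):dx=-7,dy=-10->C; (4,8):dx=-2,dy=-4->C
  (4,9):dx=+4,dy=+7->C; (4,10):dx=-4,dy=-6->C; (5,6):dx=-9,dy=-5->C; (5,7):dx=-10,dy=-16->C
  (5,8):dx=-5,dy=-10->C; (5,9):dx=+1,dy=+1->C; (5,10):dx=-7,dy=-12->C; (6,7):dx=-1,dy=-11->C
  (6,8):dx=+4,dy=-5->D; (6,9):dx=+10,dy=+6->C; (6,10):dx=+2,dy=-7->D; (7,8):dx=+5,dy=+6->C
  (7,9):dx=+11,dy=+17->C; (7,10):dx=+3,dy=+4->C; (8,9):dx=+6,dy=+11->C; (8,10):dx=-2,dy=-2->C
  (9,10):dx=-8,dy=-13->C
Step 2: C = 33, D = 12, total pairs = 45.
Step 3: tau = (C - D)/(n(n-1)/2) = (33 - 12)/45 = 0.466667.
Step 4: Exact two-sided p-value (enumerate n! = 3628800 permutations of y under H0): p = 0.072550.
Step 5: alpha = 0.1. reject H0.

tau_b = 0.4667 (C=33, D=12), p = 0.072550, reject H0.


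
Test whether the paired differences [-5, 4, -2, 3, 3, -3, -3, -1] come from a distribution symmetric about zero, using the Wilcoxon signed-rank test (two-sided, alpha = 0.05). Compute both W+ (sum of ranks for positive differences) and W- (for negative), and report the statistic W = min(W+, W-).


Step 1: Drop any zero differences (none here) and take |d_i|.
|d| = [5, 4, 2, 3, 3, 3, 3, 1]
Step 2: Midrank |d_i| (ties get averaged ranks).
ranks: |5|->8, |4|->7, |2|->2, |3|->4.5, |3|->4.5, |3|->4.5, |3|->4.5, |1|->1
Step 3: Attach original signs; sum ranks with positive sign and with negative sign.
W+ = 7 + 4.5 + 4.5 = 16
W- = 8 + 2 + 4.5 + 4.5 + 1 = 20
(Check: W+ + W- = 36 should equal n(n+1)/2 = 36.)
Step 4: Test statistic W = min(W+, W-) = 16.
Step 5: Ties in |d|, so use the tie-corrected normal approximation.
        E[W] = n(n+1)/4 = 8*9/4 = 18.
        Tie groups: |d|=3 (t=4); sum(t^3 - t) = 60.
        Var[W] = n(n+1)(2n+1)/24 - sum(t^3-t)/48 = 1224/24 - 60/48 = 49.75.
        z = (W - E[W]) / sqrt(Var[W]) = (16 - 18) / 7.0534 = -0.2836.
        Two-sided p = 2*Phi(z) = 0.776753.
Step 6: alpha = 0.05. fail to reject H0.

W+ = 16, W- = 20, W = min = 16, p = 0.776753, fail to reject H0.


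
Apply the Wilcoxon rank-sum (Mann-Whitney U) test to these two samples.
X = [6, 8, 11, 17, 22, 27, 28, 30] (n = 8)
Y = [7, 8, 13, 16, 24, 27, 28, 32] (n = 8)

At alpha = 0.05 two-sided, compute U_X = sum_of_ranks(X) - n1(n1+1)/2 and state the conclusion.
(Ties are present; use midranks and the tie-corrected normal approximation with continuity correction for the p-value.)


Step 1: Combine and sort all 16 observations; assign midranks.
sorted (value, group): (6,X), (7,Y), (8,X), (8,Y), (11,X), (13,Y), (16,Y), (17,X), (22,X), (24,Y), (27,X), (27,Y), (28,X), (28,Y), (30,X), (32,Y)
ranks: 6->1, 7->2, 8->3.5, 8->3.5, 11->5, 13->6, 16->7, 17->8, 22->9, 24->10, 27->11.5, 27->11.5, 28->13.5, 28->13.5, 30->15, 32->16
Step 2: Rank sum for X: R1 = 1 + 3.5 + 5 + 8 + 9 + 11.5 + 13.5 + 15 = 66.5.
Step 3: U_X = R1 - n1(n1+1)/2 = 66.5 - 8*9/2 = 66.5 - 36 = 30.5.
       U_Y = n1*n2 - U_X = 64 - 30.5 = 33.5.
Step 4: Ties are present, so use the tie-corrected normal approximation (with continuity correction) for the p-value.
Step 5: p-value = 0.916175; compare to alpha = 0.05. fail to reject H0.

U_X = 30.5, p = 0.916175, fail to reject H0 at alpha = 0.05.


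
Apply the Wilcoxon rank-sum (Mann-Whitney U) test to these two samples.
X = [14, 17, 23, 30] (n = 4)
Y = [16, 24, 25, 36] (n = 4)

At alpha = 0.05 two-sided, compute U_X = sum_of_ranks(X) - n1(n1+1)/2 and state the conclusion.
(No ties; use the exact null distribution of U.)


Step 1: Combine and sort all 8 observations; assign midranks.
sorted (value, group): (14,X), (16,Y), (17,X), (23,X), (24,Y), (25,Y), (30,X), (36,Y)
ranks: 14->1, 16->2, 17->3, 23->4, 24->5, 25->6, 30->7, 36->8
Step 2: Rank sum for X: R1 = 1 + 3 + 4 + 7 = 15.
Step 3: U_X = R1 - n1(n1+1)/2 = 15 - 4*5/2 = 15 - 10 = 5.
       U_Y = n1*n2 - U_X = 16 - 5 = 11.
Step 4: No ties, so the exact null distribution of U (based on enumerating the C(8,4) = 70 equally likely rank assignments) gives the two-sided p-value.
Step 5: p-value = 0.485714; compare to alpha = 0.05. fail to reject H0.

U_X = 5, p = 0.485714, fail to reject H0 at alpha = 0.05.


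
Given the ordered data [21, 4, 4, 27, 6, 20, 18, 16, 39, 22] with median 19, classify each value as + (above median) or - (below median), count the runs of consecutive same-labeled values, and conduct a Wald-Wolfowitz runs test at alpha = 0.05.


Step 1: Compute median = 19; label A = above, B = below.
Labels in order: ABBABABBAA  (n_A = 5, n_B = 5)
Step 2: Count runs R = 7.
Step 3: Under H0 (random ordering), E[R] = 2*n_A*n_B/(n_A+n_B) + 1 = 2*5*5/10 + 1 = 6.0000.
        Var[R] = 2*n_A*n_B*(2*n_A*n_B - n_A - n_B) / ((n_A+n_B)^2 * (n_A+n_B-1)) = 2000/900 = 2.2222.
        SD[R] = 1.4907.
Step 4: Continuity-corrected z = (R - 0.5 - E[R]) / SD[R] = (7 - 0.5 - 6.0000) / 1.4907 = 0.3354.
Step 5: Two-sided p-value via normal approximation = 2*(1 - Phi(|z|)) = 0.737316.
Step 6: alpha = 0.05. fail to reject H0.

R = 7, z = 0.3354, p = 0.737316, fail to reject H0.


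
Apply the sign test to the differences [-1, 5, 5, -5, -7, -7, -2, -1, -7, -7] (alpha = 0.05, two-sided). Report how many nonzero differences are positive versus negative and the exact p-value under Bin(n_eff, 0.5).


Step 1: Discard zero differences. Original n = 10; n_eff = number of nonzero differences = 10.
Nonzero differences (with sign): -1, +5, +5, -5, -7, -7, -2, -1, -7, -7
Step 2: Count signs: positive = 2, negative = 8.
Step 3: Under H0: P(positive) = 0.5, so the number of positives S ~ Bin(10, 0.5).
Step 4: Two-sided exact p-value = sum of Bin(10,0.5) probabilities at or below the observed probability = 0.109375.
Step 5: alpha = 0.05. fail to reject H0.

n_eff = 10, pos = 2, neg = 8, p = 0.109375, fail to reject H0.


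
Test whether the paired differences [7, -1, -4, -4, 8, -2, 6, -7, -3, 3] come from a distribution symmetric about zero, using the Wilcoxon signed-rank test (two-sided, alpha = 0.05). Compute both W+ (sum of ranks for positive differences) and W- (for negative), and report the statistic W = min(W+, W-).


Step 1: Drop any zero differences (none here) and take |d_i|.
|d| = [7, 1, 4, 4, 8, 2, 6, 7, 3, 3]
Step 2: Midrank |d_i| (ties get averaged ranks).
ranks: |7|->8.5, |1|->1, |4|->5.5, |4|->5.5, |8|->10, |2|->2, |6|->7, |7|->8.5, |3|->3.5, |3|->3.5
Step 3: Attach original signs; sum ranks with positive sign and with negative sign.
W+ = 8.5 + 10 + 7 + 3.5 = 29
W- = 1 + 5.5 + 5.5 + 2 + 8.5 + 3.5 = 26
(Check: W+ + W- = 55 should equal n(n+1)/2 = 55.)
Step 4: Test statistic W = min(W+, W-) = 26.
Step 5: Ties in |d|, so use the tie-corrected normal approximation.
        E[W] = n(n+1)/4 = 10*11/4 = 27.5.
        Tie groups: |d|=3 (t=2), |d|=4 (t=2), |d|=7 (t=2); sum(t^3 - t) = 18.
        Var[W] = n(n+1)(2n+1)/24 - sum(t^3-t)/48 = 2310/24 - 18/48 = 95.875.
        z = (W - E[W]) / sqrt(Var[W]) = (26 - 27.5) / 9.7916 = -0.1532.
        Two-sided p = 2*Phi(z) = 0.878246.
Step 6: alpha = 0.05. fail to reject H0.

W+ = 29, W- = 26, W = min = 26, p = 0.878246, fail to reject H0.


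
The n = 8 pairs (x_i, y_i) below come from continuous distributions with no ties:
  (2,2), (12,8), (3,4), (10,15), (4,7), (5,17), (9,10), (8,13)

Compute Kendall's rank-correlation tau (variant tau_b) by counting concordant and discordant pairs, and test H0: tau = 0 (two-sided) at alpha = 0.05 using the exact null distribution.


Step 1: Enumerate the 28 unordered pairs (i,j) with i<j and classify each by sign(x_j-x_i) * sign(y_j-y_i).
  (1,2):dx=+10,dy=+6->C; (1,3):dx=+1,dy=+2->C; (1,4):dx=+8,dy=+13->C; (1,5):dx=+2,dy=+5->C
  (1,6):dx=+3,dy=+15->C; (1,7):dx=+7,dy=+8->C; (1,8):dx=+6,dy=+11->C; (2,3):dx=-9,dy=-4->C
  (2,4):dx=-2,dy=+7->D; (2,5):dx=-8,dy=-1->C; (2,6):dx=-7,dy=+9->D; (2,7):dx=-3,dy=+2->D
  (2,8):dx=-4,dy=+5->D; (3,4):dx=+7,dy=+11->C; (3,5):dx=+1,dy=+3->C; (3,6):dx=+2,dy=+13->C
  (3,7):dx=+6,dy=+6->C; (3,8):dx=+5,dy=+9->C; (4,5):dx=-6,dy=-8->C; (4,6):dx=-5,dy=+2->D
  (4,7):dx=-1,dy=-5->C; (4,8):dx=-2,dy=-2->C; (5,6):dx=+1,dy=+10->C; (5,7):dx=+5,dy=+3->C
  (5,8):dx=+4,dy=+6->C; (6,7):dx=+4,dy=-7->D; (6,8):dx=+3,dy=-4->D; (7,8):dx=-1,dy=+3->D
Step 2: C = 20, D = 8, total pairs = 28.
Step 3: tau = (C - D)/(n(n-1)/2) = (20 - 8)/28 = 0.428571.
Step 4: Exact two-sided p-value (enumerate n! = 40320 permutations of y under H0): p = 0.178869.
Step 5: alpha = 0.05. fail to reject H0.

tau_b = 0.4286 (C=20, D=8), p = 0.178869, fail to reject H0.


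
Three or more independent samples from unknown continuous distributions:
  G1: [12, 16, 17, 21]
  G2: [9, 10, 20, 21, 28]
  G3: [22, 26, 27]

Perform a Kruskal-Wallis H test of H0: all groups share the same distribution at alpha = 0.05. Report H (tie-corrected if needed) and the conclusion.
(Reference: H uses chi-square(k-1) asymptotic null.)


Step 1: Combine all N = 12 observations and assign midranks.
sorted (value, group, rank): (9,G2,1), (10,G2,2), (12,G1,3), (16,G1,4), (17,G1,5), (20,G2,6), (21,G1,7.5), (21,G2,7.5), (22,G3,9), (26,G3,10), (27,G3,11), (28,G2,12)
Step 2: Sum ranks within each group.
R_1 = 19.5 (n_1 = 4)
R_2 = 28.5 (n_2 = 5)
R_3 = 30 (n_3 = 3)
Step 3: H = 12/(N(N+1)) * sum(R_i^2/n_i) - 3(N+1)
     = 12/(12*13) * (19.5^2/4 + 28.5^2/5 + 30^2/3) - 3*13
     = 0.076923 * 557.513 - 39
     = 3.885577.
Step 4: Ties present; correction factor C = 1 - 6/(12^3 - 12) = 0.996503. Corrected H = 3.885577 / 0.996503 = 3.899211.
Step 5: Under H0, H ~ chi^2(2); p-value = 0.142330.
Step 6: alpha = 0.05. fail to reject H0.

H = 3.8992, df = 2, p = 0.142330, fail to reject H0.


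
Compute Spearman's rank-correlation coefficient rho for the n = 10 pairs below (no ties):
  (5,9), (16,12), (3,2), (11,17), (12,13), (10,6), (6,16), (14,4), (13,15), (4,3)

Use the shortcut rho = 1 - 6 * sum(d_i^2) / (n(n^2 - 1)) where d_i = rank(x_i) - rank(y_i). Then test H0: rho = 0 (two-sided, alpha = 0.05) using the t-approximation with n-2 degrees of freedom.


Step 1: Rank x and y separately (midranks; no ties here).
rank(x): 5->3, 16->10, 3->1, 11->6, 12->7, 10->5, 6->4, 14->9, 13->8, 4->2
rank(y): 9->5, 12->6, 2->1, 17->10, 13->7, 6->4, 16->9, 4->3, 15->8, 3->2
Step 2: d_i = R_x(i) - R_y(i); compute d_i^2.
  (3-5)^2=4, (10-6)^2=16, (1-1)^2=0, (6-10)^2=16, (7-7)^2=0, (5-4)^2=1, (4-9)^2=25, (9-3)^2=36, (8-8)^2=0, (2-2)^2=0
sum(d^2) = 98.
Step 3: rho = 1 - 6*98 / (10*(10^2 - 1)) = 1 - 588/990 = 0.406061.
Step 4: Under H0, t = rho * sqrt((n-2)/(1-rho^2)) = 1.2568 ~ t(8).
Step 5: Two-sided p-value from the t-distribution with 8 df = 0.244282.
Step 6: alpha = 0.05. fail to reject H0.

rho = 0.4061, p = 0.244282, fail to reject H0 at alpha = 0.05.


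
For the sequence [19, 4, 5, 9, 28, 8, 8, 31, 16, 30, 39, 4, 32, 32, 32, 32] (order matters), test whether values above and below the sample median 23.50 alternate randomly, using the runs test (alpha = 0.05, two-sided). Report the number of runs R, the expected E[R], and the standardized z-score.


Step 1: Compute median = 23.50; label A = above, B = below.
Labels in order: BBBBABBABAABAAAA  (n_A = 8, n_B = 8)
Step 2: Count runs R = 8.
Step 3: Under H0 (random ordering), E[R] = 2*n_A*n_B/(n_A+n_B) + 1 = 2*8*8/16 + 1 = 9.0000.
        Var[R] = 2*n_A*n_B*(2*n_A*n_B - n_A - n_B) / ((n_A+n_B)^2 * (n_A+n_B-1)) = 14336/3840 = 3.7333.
        SD[R] = 1.9322.
Step 4: Continuity-corrected z = (R + 0.5 - E[R]) / SD[R] = (8 + 0.5 - 9.0000) / 1.9322 = -0.2588.
Step 5: Two-sided p-value via normal approximation = 2*(1 - Phi(|z|)) = 0.795809.
Step 6: alpha = 0.05. fail to reject H0.

R = 8, z = -0.2588, p = 0.795809, fail to reject H0.


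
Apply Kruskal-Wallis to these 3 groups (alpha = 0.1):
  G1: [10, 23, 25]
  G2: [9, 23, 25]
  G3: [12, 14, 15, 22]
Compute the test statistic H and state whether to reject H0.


Step 1: Combine all N = 10 observations and assign midranks.
sorted (value, group, rank): (9,G2,1), (10,G1,2), (12,G3,3), (14,G3,4), (15,G3,5), (22,G3,6), (23,G1,7.5), (23,G2,7.5), (25,G1,9.5), (25,G2,9.5)
Step 2: Sum ranks within each group.
R_1 = 19 (n_1 = 3)
R_2 = 18 (n_2 = 3)
R_3 = 18 (n_3 = 4)
Step 3: H = 12/(N(N+1)) * sum(R_i^2/n_i) - 3(N+1)
     = 12/(10*11) * (19^2/3 + 18^2/3 + 18^2/4) - 3*11
     = 0.109091 * 309.333 - 33
     = 0.745455.
Step 4: Ties present; correction factor C = 1 - 12/(10^3 - 10) = 0.987879. Corrected H = 0.745455 / 0.987879 = 0.754601.
Step 5: Under H0, H ~ chi^2(2); p-value = 0.685710.
Step 6: alpha = 0.1. fail to reject H0.

H = 0.7546, df = 2, p = 0.685710, fail to reject H0.


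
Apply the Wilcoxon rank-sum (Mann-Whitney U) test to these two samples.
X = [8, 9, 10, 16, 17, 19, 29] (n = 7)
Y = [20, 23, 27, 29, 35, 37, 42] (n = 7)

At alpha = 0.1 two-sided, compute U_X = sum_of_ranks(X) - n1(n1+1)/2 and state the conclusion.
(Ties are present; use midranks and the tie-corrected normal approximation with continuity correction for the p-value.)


Step 1: Combine and sort all 14 observations; assign midranks.
sorted (value, group): (8,X), (9,X), (10,X), (16,X), (17,X), (19,X), (20,Y), (23,Y), (27,Y), (29,X), (29,Y), (35,Y), (37,Y), (42,Y)
ranks: 8->1, 9->2, 10->3, 16->4, 17->5, 19->6, 20->7, 23->8, 27->9, 29->10.5, 29->10.5, 35->12, 37->13, 42->14
Step 2: Rank sum for X: R1 = 1 + 2 + 3 + 4 + 5 + 6 + 10.5 = 31.5.
Step 3: U_X = R1 - n1(n1+1)/2 = 31.5 - 7*8/2 = 31.5 - 28 = 3.5.
       U_Y = n1*n2 - U_X = 49 - 3.5 = 45.5.
Step 4: Ties are present, so use the tie-corrected normal approximation (with continuity correction) for the p-value.
Step 5: p-value = 0.008734; compare to alpha = 0.1. reject H0.

U_X = 3.5, p = 0.008734, reject H0 at alpha = 0.1.


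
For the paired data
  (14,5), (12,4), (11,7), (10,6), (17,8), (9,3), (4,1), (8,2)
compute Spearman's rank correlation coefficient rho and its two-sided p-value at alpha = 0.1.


Step 1: Rank x and y separately (midranks; no ties here).
rank(x): 14->7, 12->6, 11->5, 10->4, 17->8, 9->3, 4->1, 8->2
rank(y): 5->5, 4->4, 7->7, 6->6, 8->8, 3->3, 1->1, 2->2
Step 2: d_i = R_x(i) - R_y(i); compute d_i^2.
  (7-5)^2=4, (6-4)^2=4, (5-7)^2=4, (4-6)^2=4, (8-8)^2=0, (3-3)^2=0, (1-1)^2=0, (2-2)^2=0
sum(d^2) = 16.
Step 3: rho = 1 - 6*16 / (8*(8^2 - 1)) = 1 - 96/504 = 0.809524.
Step 4: Under H0, t = rho * sqrt((n-2)/(1-rho^2)) = 3.3776 ~ t(6).
Step 5: Two-sided p-value from the t-distribution with 6 df = 0.014903.
Step 6: alpha = 0.1. reject H0.

rho = 0.8095, p = 0.014903, reject H0 at alpha = 0.1.


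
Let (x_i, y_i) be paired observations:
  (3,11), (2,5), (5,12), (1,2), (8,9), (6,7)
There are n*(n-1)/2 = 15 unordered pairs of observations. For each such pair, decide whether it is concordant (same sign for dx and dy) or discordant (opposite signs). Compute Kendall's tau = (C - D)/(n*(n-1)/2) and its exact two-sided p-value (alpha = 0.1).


Step 1: Enumerate the 15 unordered pairs (i,j) with i<j and classify each by sign(x_j-x_i) * sign(y_j-y_i).
  (1,2):dx=-1,dy=-6->C; (1,3):dx=+2,dy=+1->C; (1,4):dx=-2,dy=-9->C; (1,5):dx=+5,dy=-2->D
  (1,6):dx=+3,dy=-4->D; (2,3):dx=+3,dy=+7->C; (2,4):dx=-1,dy=-3->C; (2,5):dx=+6,dy=+4->C
  (2,6):dx=+4,dy=+2->C; (3,4):dx=-4,dy=-10->C; (3,5):dx=+3,dy=-3->D; (3,6):dx=+1,dy=-5->D
  (4,5):dx=+7,dy=+7->C; (4,6):dx=+5,dy=+5->C; (5,6):dx=-2,dy=-2->C
Step 2: C = 11, D = 4, total pairs = 15.
Step 3: tau = (C - D)/(n(n-1)/2) = (11 - 4)/15 = 0.466667.
Step 4: Exact two-sided p-value (enumerate n! = 720 permutations of y under H0): p = 0.272222.
Step 5: alpha = 0.1. fail to reject H0.

tau_b = 0.4667 (C=11, D=4), p = 0.272222, fail to reject H0.


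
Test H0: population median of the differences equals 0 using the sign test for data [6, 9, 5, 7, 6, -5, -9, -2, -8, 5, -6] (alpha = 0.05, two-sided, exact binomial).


Step 1: Discard zero differences. Original n = 11; n_eff = number of nonzero differences = 11.
Nonzero differences (with sign): +6, +9, +5, +7, +6, -5, -9, -2, -8, +5, -6
Step 2: Count signs: positive = 6, negative = 5.
Step 3: Under H0: P(positive) = 0.5, so the number of positives S ~ Bin(11, 0.5).
Step 4: Two-sided exact p-value = sum of Bin(11,0.5) probabilities at or below the observed probability = 1.000000.
Step 5: alpha = 0.05. fail to reject H0.

n_eff = 11, pos = 6, neg = 5, p = 1.000000, fail to reject H0.


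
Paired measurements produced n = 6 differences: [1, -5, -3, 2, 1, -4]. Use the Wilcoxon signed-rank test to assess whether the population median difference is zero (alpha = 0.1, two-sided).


Step 1: Drop any zero differences (none here) and take |d_i|.
|d| = [1, 5, 3, 2, 1, 4]
Step 2: Midrank |d_i| (ties get averaged ranks).
ranks: |1|->1.5, |5|->6, |3|->4, |2|->3, |1|->1.5, |4|->5
Step 3: Attach original signs; sum ranks with positive sign and with negative sign.
W+ = 1.5 + 3 + 1.5 = 6
W- = 6 + 4 + 5 = 15
(Check: W+ + W- = 21 should equal n(n+1)/2 = 21.)
Step 4: Test statistic W = min(W+, W-) = 6.
Step 5: Ties in |d|, so use the tie-corrected normal approximation.
        E[W] = n(n+1)/4 = 6*7/4 = 10.5.
        Tie groups: |d|=1 (t=2); sum(t^3 - t) = 6.
        Var[W] = n(n+1)(2n+1)/24 - sum(t^3-t)/48 = 546/24 - 6/48 = 22.625.
        z = (W - E[W]) / sqrt(Var[W]) = (6 - 10.5) / 4.7566 = -0.9461.
        Two-sided p = 2*Phi(z) = 0.344118.
Step 6: alpha = 0.1. fail to reject H0.

W+ = 6, W- = 15, W = min = 6, p = 0.344118, fail to reject H0.


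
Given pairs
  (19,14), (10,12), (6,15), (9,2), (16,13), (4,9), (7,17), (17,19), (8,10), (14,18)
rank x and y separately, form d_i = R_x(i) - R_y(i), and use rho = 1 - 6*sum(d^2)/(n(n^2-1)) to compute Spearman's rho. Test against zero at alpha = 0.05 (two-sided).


Step 1: Rank x and y separately (midranks; no ties here).
rank(x): 19->10, 10->6, 6->2, 9->5, 16->8, 4->1, 7->3, 17->9, 8->4, 14->7
rank(y): 14->6, 12->4, 15->7, 2->1, 13->5, 9->2, 17->8, 19->10, 10->3, 18->9
Step 2: d_i = R_x(i) - R_y(i); compute d_i^2.
  (10-6)^2=16, (6-4)^2=4, (2-7)^2=25, (5-1)^2=16, (8-5)^2=9, (1-2)^2=1, (3-8)^2=25, (9-10)^2=1, (4-3)^2=1, (7-9)^2=4
sum(d^2) = 102.
Step 3: rho = 1 - 6*102 / (10*(10^2 - 1)) = 1 - 612/990 = 0.381818.
Step 4: Under H0, t = rho * sqrt((n-2)/(1-rho^2)) = 1.1685 ~ t(8).
Step 5: Two-sided p-value from the t-distribution with 8 df = 0.276255.
Step 6: alpha = 0.05. fail to reject H0.

rho = 0.3818, p = 0.276255, fail to reject H0 at alpha = 0.05.


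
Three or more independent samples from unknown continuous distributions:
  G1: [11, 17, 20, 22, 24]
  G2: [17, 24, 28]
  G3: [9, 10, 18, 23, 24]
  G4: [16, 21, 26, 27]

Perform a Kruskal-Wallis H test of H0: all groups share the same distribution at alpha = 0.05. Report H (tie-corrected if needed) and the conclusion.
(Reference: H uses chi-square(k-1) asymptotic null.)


Step 1: Combine all N = 17 observations and assign midranks.
sorted (value, group, rank): (9,G3,1), (10,G3,2), (11,G1,3), (16,G4,4), (17,G1,5.5), (17,G2,5.5), (18,G3,7), (20,G1,8), (21,G4,9), (22,G1,10), (23,G3,11), (24,G1,13), (24,G2,13), (24,G3,13), (26,G4,15), (27,G4,16), (28,G2,17)
Step 2: Sum ranks within each group.
R_1 = 39.5 (n_1 = 5)
R_2 = 35.5 (n_2 = 3)
R_3 = 34 (n_3 = 5)
R_4 = 44 (n_4 = 4)
Step 3: H = 12/(N(N+1)) * sum(R_i^2/n_i) - 3(N+1)
     = 12/(17*18) * (39.5^2/5 + 35.5^2/3 + 34^2/5 + 44^2/4) - 3*18
     = 0.039216 * 1447.33 - 54
     = 2.758170.
Step 4: Ties present; correction factor C = 1 - 30/(17^3 - 17) = 0.993873. Corrected H = 2.758170 / 0.993873 = 2.775175.
Step 5: Under H0, H ~ chi^2(3); p-value = 0.427603.
Step 6: alpha = 0.05. fail to reject H0.

H = 2.7752, df = 3, p = 0.427603, fail to reject H0.


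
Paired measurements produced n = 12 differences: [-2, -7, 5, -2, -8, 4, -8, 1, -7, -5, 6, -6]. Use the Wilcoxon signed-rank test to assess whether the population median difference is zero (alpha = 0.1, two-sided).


Step 1: Drop any zero differences (none here) and take |d_i|.
|d| = [2, 7, 5, 2, 8, 4, 8, 1, 7, 5, 6, 6]
Step 2: Midrank |d_i| (ties get averaged ranks).
ranks: |2|->2.5, |7|->9.5, |5|->5.5, |2|->2.5, |8|->11.5, |4|->4, |8|->11.5, |1|->1, |7|->9.5, |5|->5.5, |6|->7.5, |6|->7.5
Step 3: Attach original signs; sum ranks with positive sign and with negative sign.
W+ = 5.5 + 4 + 1 + 7.5 = 18
W- = 2.5 + 9.5 + 2.5 + 11.5 + 11.5 + 9.5 + 5.5 + 7.5 = 60
(Check: W+ + W- = 78 should equal n(n+1)/2 = 78.)
Step 4: Test statistic W = min(W+, W-) = 18.
Step 5: Ties in |d|, so use the tie-corrected normal approximation.
        E[W] = n(n+1)/4 = 12*13/4 = 39.
        Tie groups: |d|=2 (t=2), |d|=5 (t=2), |d|=6 (t=2), |d|=7 (t=2), |d|=8 (t=2); sum(t^3 - t) = 30.
        Var[W] = n(n+1)(2n+1)/24 - sum(t^3-t)/48 = 3900/24 - 30/48 = 161.875.
        z = (W - E[W]) / sqrt(Var[W]) = (18 - 39) / 12.7230 = -1.6506.
        Two-sided p = 2*Phi(z) = 0.098830.
Step 6: alpha = 0.1. reject H0.

W+ = 18, W- = 60, W = min = 18, p = 0.098830, reject H0.


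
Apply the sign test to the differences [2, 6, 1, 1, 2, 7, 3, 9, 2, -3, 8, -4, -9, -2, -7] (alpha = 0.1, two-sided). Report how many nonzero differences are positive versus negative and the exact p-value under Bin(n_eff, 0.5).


Step 1: Discard zero differences. Original n = 15; n_eff = number of nonzero differences = 15.
Nonzero differences (with sign): +2, +6, +1, +1, +2, +7, +3, +9, +2, -3, +8, -4, -9, -2, -7
Step 2: Count signs: positive = 10, negative = 5.
Step 3: Under H0: P(positive) = 0.5, so the number of positives S ~ Bin(15, 0.5).
Step 4: Two-sided exact p-value = sum of Bin(15,0.5) probabilities at or below the observed probability = 0.301758.
Step 5: alpha = 0.1. fail to reject H0.

n_eff = 15, pos = 10, neg = 5, p = 0.301758, fail to reject H0.


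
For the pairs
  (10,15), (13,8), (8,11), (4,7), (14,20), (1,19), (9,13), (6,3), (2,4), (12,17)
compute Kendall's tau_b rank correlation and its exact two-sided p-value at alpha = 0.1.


Step 1: Enumerate the 45 unordered pairs (i,j) with i<j and classify each by sign(x_j-x_i) * sign(y_j-y_i).
  (1,2):dx=+3,dy=-7->D; (1,3):dx=-2,dy=-4->C; (1,4):dx=-6,dy=-8->C; (1,5):dx=+4,dy=+5->C
  (1,6):dx=-9,dy=+4->D; (1,7):dx=-1,dy=-2->C; (1,8):dx=-4,dy=-12->C; (1,9):dx=-8,dy=-11->C
  (1,10):dx=+2,dy=+2->C; (2,3):dx=-5,dy=+3->D; (2,4):dx=-9,dy=-1->C; (2,5):dx=+1,dy=+12->C
  (2,6):dx=-12,dy=+11->D; (2,7):dx=-4,dy=+5->D; (2,8):dx=-7,dy=-5->C; (2,9):dx=-11,dy=-4->C
  (2,10):dx=-1,dy=+9->D; (3,4):dx=-4,dy=-4->C; (3,5):dx=+6,dy=+9->C; (3,6):dx=-7,dy=+8->D
  (3,7):dx=+1,dy=+2->C; (3,8):dx=-2,dy=-8->C; (3,9):dx=-6,dy=-7->C; (3,10):dx=+4,dy=+6->C
  (4,5):dx=+10,dy=+13->C; (4,6):dx=-3,dy=+12->D; (4,7):dx=+5,dy=+6->C; (4,8):dx=+2,dy=-4->D
  (4,9):dx=-2,dy=-3->C; (4,10):dx=+8,dy=+10->C; (5,6):dx=-13,dy=-1->C; (5,7):dx=-5,dy=-7->C
  (5,8):dx=-8,dy=-17->C; (5,9):dx=-12,dy=-16->C; (5,10):dx=-2,dy=-3->C; (6,7):dx=+8,dy=-6->D
  (6,8):dx=+5,dy=-16->D; (6,9):dx=+1,dy=-15->D; (6,10):dx=+11,dy=-2->D; (7,8):dx=-3,dy=-10->C
  (7,9):dx=-7,dy=-9->C; (7,10):dx=+3,dy=+4->C; (8,9):dx=-4,dy=+1->D; (8,10):dx=+6,dy=+14->C
  (9,10):dx=+10,dy=+13->C
Step 2: C = 31, D = 14, total pairs = 45.
Step 3: tau = (C - D)/(n(n-1)/2) = (31 - 14)/45 = 0.377778.
Step 4: Exact two-sided p-value (enumerate n! = 3628800 permutations of y under H0): p = 0.155742.
Step 5: alpha = 0.1. fail to reject H0.

tau_b = 0.3778 (C=31, D=14), p = 0.155742, fail to reject H0.


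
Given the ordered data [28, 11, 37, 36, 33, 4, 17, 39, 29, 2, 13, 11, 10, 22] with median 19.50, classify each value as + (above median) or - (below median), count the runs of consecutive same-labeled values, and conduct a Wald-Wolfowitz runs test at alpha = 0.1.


Step 1: Compute median = 19.50; label A = above, B = below.
Labels in order: ABAAABBAABBBBA  (n_A = 7, n_B = 7)
Step 2: Count runs R = 7.
Step 3: Under H0 (random ordering), E[R] = 2*n_A*n_B/(n_A+n_B) + 1 = 2*7*7/14 + 1 = 8.0000.
        Var[R] = 2*n_A*n_B*(2*n_A*n_B - n_A - n_B) / ((n_A+n_B)^2 * (n_A+n_B-1)) = 8232/2548 = 3.2308.
        SD[R] = 1.7974.
Step 4: Continuity-corrected z = (R + 0.5 - E[R]) / SD[R] = (7 + 0.5 - 8.0000) / 1.7974 = -0.2782.
Step 5: Two-sided p-value via normal approximation = 2*(1 - Phi(|z|)) = 0.780879.
Step 6: alpha = 0.1. fail to reject H0.

R = 7, z = -0.2782, p = 0.780879, fail to reject H0.


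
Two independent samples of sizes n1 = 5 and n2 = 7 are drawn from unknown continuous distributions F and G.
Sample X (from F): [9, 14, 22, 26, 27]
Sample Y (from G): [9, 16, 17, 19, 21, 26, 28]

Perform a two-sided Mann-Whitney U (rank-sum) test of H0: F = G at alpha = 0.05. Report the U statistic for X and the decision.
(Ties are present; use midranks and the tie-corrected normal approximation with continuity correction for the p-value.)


Step 1: Combine and sort all 12 observations; assign midranks.
sorted (value, group): (9,X), (9,Y), (14,X), (16,Y), (17,Y), (19,Y), (21,Y), (22,X), (26,X), (26,Y), (27,X), (28,Y)
ranks: 9->1.5, 9->1.5, 14->3, 16->4, 17->5, 19->6, 21->7, 22->8, 26->9.5, 26->9.5, 27->11, 28->12
Step 2: Rank sum for X: R1 = 1.5 + 3 + 8 + 9.5 + 11 = 33.
Step 3: U_X = R1 - n1(n1+1)/2 = 33 - 5*6/2 = 33 - 15 = 18.
       U_Y = n1*n2 - U_X = 35 - 18 = 17.
Step 4: Ties are present, so use the tie-corrected normal approximation (with continuity correction) for the p-value.
Step 5: p-value = 1.000000; compare to alpha = 0.05. fail to reject H0.

U_X = 18, p = 1.000000, fail to reject H0 at alpha = 0.05.


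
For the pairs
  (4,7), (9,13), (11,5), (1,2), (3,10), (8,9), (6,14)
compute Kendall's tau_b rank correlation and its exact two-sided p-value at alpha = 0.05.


Step 1: Enumerate the 21 unordered pairs (i,j) with i<j and classify each by sign(x_j-x_i) * sign(y_j-y_i).
  (1,2):dx=+5,dy=+6->C; (1,3):dx=+7,dy=-2->D; (1,4):dx=-3,dy=-5->C; (1,5):dx=-1,dy=+3->D
  (1,6):dx=+4,dy=+2->C; (1,7):dx=+2,dy=+7->C; (2,3):dx=+2,dy=-8->D; (2,4):dx=-8,dy=-11->C
  (2,5):dx=-6,dy=-3->C; (2,6):dx=-1,dy=-4->C; (2,7):dx=-3,dy=+1->D; (3,4):dx=-10,dy=-3->C
  (3,5):dx=-8,dy=+5->D; (3,6):dx=-3,dy=+4->D; (3,7):dx=-5,dy=+9->D; (4,5):dx=+2,dy=+8->C
  (4,6):dx=+7,dy=+7->C; (4,7):dx=+5,dy=+12->C; (5,6):dx=+5,dy=-1->D; (5,7):dx=+3,dy=+4->C
  (6,7):dx=-2,dy=+5->D
Step 2: C = 12, D = 9, total pairs = 21.
Step 3: tau = (C - D)/(n(n-1)/2) = (12 - 9)/21 = 0.142857.
Step 4: Exact two-sided p-value (enumerate n! = 5040 permutations of y under H0): p = 0.772619.
Step 5: alpha = 0.05. fail to reject H0.

tau_b = 0.1429 (C=12, D=9), p = 0.772619, fail to reject H0.


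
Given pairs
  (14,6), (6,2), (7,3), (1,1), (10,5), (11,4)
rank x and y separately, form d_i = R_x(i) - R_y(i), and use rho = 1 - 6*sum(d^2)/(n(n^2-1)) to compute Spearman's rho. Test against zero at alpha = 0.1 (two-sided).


Step 1: Rank x and y separately (midranks; no ties here).
rank(x): 14->6, 6->2, 7->3, 1->1, 10->4, 11->5
rank(y): 6->6, 2->2, 3->3, 1->1, 5->5, 4->4
Step 2: d_i = R_x(i) - R_y(i); compute d_i^2.
  (6-6)^2=0, (2-2)^2=0, (3-3)^2=0, (1-1)^2=0, (4-5)^2=1, (5-4)^2=1
sum(d^2) = 2.
Step 3: rho = 1 - 6*2 / (6*(6^2 - 1)) = 1 - 12/210 = 0.942857.
Step 4: Under H0, t = rho * sqrt((n-2)/(1-rho^2)) = 5.6595 ~ t(4).
Step 5: Two-sided p-value from the t-distribution with 4 df = 0.004805.
Step 6: alpha = 0.1. reject H0.

rho = 0.9429, p = 0.004805, reject H0 at alpha = 0.1.
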